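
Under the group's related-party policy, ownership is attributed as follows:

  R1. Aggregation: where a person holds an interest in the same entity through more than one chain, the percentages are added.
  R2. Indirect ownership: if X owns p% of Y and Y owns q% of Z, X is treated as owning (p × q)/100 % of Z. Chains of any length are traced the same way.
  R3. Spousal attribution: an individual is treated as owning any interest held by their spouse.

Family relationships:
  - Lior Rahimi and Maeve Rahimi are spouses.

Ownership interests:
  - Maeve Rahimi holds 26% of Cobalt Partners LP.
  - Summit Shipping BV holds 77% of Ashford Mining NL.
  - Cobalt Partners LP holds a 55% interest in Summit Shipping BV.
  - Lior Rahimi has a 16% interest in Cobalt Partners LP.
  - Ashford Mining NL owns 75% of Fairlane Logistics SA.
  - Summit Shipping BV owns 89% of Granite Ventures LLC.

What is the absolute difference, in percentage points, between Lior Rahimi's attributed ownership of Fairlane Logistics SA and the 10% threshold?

By spousal attribution (R3), Lior Rahimi is treated as also owning Maeve Rahimi's interest in Cobalt Partners LP, giving 16% + 26% = 42%.
Chain via Cobalt Partners LP → Summit Shipping BV → Ashford Mining NL (R2): 42% × 55% × 77% × 75% = 13.34025% of Fairlane Logistics SA.
13.34025% exceeds the 10% threshold by 3.34025 percentage points.

3.34025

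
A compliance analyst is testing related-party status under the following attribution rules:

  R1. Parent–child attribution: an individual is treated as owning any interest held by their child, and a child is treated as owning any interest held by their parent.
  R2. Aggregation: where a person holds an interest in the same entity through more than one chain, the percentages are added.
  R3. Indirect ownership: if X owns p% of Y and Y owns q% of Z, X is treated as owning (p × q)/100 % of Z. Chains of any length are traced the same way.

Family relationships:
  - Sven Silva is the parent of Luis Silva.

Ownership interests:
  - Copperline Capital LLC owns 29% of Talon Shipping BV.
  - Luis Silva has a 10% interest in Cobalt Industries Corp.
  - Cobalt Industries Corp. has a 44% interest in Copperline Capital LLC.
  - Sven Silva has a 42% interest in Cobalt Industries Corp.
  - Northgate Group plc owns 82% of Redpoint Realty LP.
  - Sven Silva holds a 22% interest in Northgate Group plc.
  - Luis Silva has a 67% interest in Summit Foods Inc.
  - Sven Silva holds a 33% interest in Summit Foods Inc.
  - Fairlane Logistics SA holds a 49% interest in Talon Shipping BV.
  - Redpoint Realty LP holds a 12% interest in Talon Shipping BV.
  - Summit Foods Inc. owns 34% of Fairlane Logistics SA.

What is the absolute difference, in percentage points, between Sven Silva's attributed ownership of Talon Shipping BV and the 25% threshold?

0.46

By parent–child attribution (R1), Sven Silva is treated as also owning Luis Silva's interest in Summit Foods Inc, giving 33% + 67% = 100%.
By parent–child attribution (R1), Sven Silva is treated as also owning Luis Silva's interest in Cobalt Industries Corp, giving 42% + 10% = 52%.
Chain via Northgate Group plc → Redpoint Realty LP (R3): 22% × 82% × 12% = 2.1648% of Talon Shipping BV.
Chain via Summit Foods Inc. → Fairlane Logistics SA (R3): 100% × 34% × 49% = 16.66% of Talon Shipping BV.
Chain via Cobalt Industries Corp. → Copperline Capital LLC (R3): 52% × 44% × 29% = 6.6352% of Talon Shipping BV.
Aggregating (R2): 2.1648% + 16.66% + 6.6352% = 25.46%.
25.46% exceeds the 25% threshold by 0.46 percentage points.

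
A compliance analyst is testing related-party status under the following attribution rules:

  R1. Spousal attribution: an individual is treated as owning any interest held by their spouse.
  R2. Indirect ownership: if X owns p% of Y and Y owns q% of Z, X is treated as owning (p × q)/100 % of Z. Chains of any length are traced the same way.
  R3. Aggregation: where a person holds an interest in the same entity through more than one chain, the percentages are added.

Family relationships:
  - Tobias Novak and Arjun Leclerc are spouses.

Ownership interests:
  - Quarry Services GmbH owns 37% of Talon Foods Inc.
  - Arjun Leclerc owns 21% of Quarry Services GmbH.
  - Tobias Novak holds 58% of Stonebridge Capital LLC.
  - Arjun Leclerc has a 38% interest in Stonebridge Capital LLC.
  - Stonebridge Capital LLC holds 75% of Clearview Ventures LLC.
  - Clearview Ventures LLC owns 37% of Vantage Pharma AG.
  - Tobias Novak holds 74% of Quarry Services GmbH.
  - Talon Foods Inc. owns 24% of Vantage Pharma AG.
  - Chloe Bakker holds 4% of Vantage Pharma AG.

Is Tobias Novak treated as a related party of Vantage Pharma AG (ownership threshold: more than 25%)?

Yes

By spousal attribution (R1), Tobias Novak is treated as also owning Arjun Leclerc's interest in Stonebridge Capital LLC, giving 58% + 38% = 96%.
By spousal attribution (R1), Tobias Novak is treated as also owning Arjun Leclerc's interest in Quarry Services GmbH, giving 74% + 21% = 95%.
Chain via Stonebridge Capital LLC → Clearview Ventures LLC (R2): 96% × 75% × 37% = 26.64% of Vantage Pharma AG.
Chain via Quarry Services GmbH → Talon Foods Inc. (R2): 95% × 37% × 24% = 8.436% of Vantage Pharma AG.
Aggregating (R3): 26.64% + 8.436% = 35.076%.
35.076% exceeds the 25% threshold, so Tobias is a related party to Vantage Pharma AG.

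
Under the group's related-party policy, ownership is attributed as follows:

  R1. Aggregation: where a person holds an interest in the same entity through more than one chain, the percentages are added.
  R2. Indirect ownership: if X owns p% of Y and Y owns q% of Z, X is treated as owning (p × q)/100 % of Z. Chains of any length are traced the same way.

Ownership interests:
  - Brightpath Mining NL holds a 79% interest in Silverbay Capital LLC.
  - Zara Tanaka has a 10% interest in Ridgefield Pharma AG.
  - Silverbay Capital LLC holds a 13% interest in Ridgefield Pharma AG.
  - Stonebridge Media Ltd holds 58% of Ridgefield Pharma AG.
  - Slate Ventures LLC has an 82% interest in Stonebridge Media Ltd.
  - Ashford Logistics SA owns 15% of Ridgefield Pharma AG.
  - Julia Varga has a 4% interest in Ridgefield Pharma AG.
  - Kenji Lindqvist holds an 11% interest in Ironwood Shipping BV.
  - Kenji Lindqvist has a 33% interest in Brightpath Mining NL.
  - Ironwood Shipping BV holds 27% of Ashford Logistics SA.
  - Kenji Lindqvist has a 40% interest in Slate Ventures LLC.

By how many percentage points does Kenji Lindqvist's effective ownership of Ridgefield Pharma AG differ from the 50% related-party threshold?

27.1414

Chain via Brightpath Mining NL → Silverbay Capital LLC (R2): 33% × 79% × 13% = 3.3891% of Ridgefield Pharma AG.
Chain via Ironwood Shipping BV → Ashford Logistics SA (R2): 11% × 27% × 15% = 0.4455% of Ridgefield Pharma AG.
Chain via Slate Ventures LLC → Stonebridge Media Ltd (R2): 40% × 82% × 58% = 19.024% of Ridgefield Pharma AG.
Aggregating (R1): 3.3891% + 0.4455% + 19.024% = 22.8586%.
22.8586% falls short of the 50% threshold by 27.1414 percentage points.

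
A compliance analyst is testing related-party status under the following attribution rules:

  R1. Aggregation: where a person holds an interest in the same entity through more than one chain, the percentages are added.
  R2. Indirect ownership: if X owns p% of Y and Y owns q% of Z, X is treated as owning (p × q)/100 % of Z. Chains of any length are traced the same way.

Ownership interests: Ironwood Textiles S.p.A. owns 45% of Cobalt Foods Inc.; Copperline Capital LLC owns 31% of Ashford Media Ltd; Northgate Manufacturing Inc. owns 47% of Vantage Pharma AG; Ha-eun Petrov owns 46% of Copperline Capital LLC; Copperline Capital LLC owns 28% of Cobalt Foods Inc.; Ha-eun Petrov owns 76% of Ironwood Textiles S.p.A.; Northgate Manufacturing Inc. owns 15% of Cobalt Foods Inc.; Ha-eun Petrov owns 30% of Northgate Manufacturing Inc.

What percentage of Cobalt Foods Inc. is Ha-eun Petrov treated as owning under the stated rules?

Chain via Ironwood Textiles S.p.A. (R2): 76% × 45% = 34.2% of Cobalt Foods Inc.
Chain via Northgate Manufacturing Inc. (R2): 30% × 15% = 4.5% of Cobalt Foods Inc.
Chain via Copperline Capital LLC (R2): 46% × 28% = 12.88% of Cobalt Foods Inc.
Aggregating (R1): 34.2% + 4.5% + 12.88% = 51.58%.

51.58%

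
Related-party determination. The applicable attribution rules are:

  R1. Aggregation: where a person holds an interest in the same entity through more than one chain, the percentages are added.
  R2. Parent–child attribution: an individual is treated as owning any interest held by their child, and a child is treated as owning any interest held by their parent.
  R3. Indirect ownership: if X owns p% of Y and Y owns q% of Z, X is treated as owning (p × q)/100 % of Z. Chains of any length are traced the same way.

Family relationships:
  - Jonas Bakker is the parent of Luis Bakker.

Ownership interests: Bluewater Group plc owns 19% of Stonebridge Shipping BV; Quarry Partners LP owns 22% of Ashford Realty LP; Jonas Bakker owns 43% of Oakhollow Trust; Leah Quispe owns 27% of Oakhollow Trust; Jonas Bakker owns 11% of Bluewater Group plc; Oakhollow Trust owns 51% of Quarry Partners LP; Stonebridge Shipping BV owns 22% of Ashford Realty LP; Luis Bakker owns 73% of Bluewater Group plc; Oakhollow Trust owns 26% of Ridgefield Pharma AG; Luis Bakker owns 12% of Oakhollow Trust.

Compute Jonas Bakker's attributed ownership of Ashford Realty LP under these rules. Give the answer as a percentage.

By parent–child attribution (R2), Jonas Bakker is treated as also owning Luis Bakker's interest in Bluewater Group plc, giving 11% + 73% = 84%.
By parent–child attribution (R2), Jonas Bakker is treated as also owning Luis Bakker's interest in Oakhollow Trust, giving 43% + 12% = 55%.
Chain via Bluewater Group plc → Stonebridge Shipping BV (R3): 84% × 19% × 22% = 3.5112% of Ashford Realty LP.
Chain via Oakhollow Trust → Quarry Partners LP (R3): 55% × 51% × 22% = 6.171% of Ashford Realty LP.
Aggregating (R1): 3.5112% + 6.171% = 9.6822%.

9.6822%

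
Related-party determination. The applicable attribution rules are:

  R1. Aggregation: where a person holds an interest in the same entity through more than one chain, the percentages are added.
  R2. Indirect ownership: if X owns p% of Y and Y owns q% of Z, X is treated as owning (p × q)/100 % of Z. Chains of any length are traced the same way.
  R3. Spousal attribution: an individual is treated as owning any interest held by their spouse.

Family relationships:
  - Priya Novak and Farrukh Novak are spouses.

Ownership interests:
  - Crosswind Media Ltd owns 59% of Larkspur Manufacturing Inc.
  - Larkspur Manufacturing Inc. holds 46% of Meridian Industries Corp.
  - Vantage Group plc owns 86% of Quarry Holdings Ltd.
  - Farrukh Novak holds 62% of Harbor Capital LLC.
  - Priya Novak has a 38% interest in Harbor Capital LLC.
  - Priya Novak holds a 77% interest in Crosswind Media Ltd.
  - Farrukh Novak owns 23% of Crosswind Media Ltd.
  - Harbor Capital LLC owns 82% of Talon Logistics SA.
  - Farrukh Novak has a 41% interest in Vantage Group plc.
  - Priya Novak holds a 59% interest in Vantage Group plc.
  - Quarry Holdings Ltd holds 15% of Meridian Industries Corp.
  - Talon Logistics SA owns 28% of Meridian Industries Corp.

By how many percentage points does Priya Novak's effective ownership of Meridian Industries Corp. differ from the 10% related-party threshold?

By spousal attribution (R3), Priya Novak is treated as also owning Farrukh Novak's interest in Harbor Capital LLC, giving 38% + 62% = 100%.
By spousal attribution (R3), Priya Novak is treated as also owning Farrukh Novak's interest in Crosswind Media Ltd, giving 77% + 23% = 100%.
By spousal attribution (R3), Priya Novak is treated as also owning Farrukh Novak's interest in Vantage Group plc, giving 59% + 41% = 100%.
Chain via Harbor Capital LLC → Talon Logistics SA (R2): 100% × 82% × 28% = 22.96% of Meridian Industries Corp.
Chain via Crosswind Media Ltd → Larkspur Manufacturing Inc. (R2): 100% × 59% × 46% = 27.14% of Meridian Industries Corp.
Chain via Vantage Group plc → Quarry Holdings Ltd (R2): 100% × 86% × 15% = 12.9% of Meridian Industries Corp.
Aggregating (R1): 22.96% + 27.14% + 12.9% = 63%.
63% exceeds the 10% threshold by 53 percentage points.

53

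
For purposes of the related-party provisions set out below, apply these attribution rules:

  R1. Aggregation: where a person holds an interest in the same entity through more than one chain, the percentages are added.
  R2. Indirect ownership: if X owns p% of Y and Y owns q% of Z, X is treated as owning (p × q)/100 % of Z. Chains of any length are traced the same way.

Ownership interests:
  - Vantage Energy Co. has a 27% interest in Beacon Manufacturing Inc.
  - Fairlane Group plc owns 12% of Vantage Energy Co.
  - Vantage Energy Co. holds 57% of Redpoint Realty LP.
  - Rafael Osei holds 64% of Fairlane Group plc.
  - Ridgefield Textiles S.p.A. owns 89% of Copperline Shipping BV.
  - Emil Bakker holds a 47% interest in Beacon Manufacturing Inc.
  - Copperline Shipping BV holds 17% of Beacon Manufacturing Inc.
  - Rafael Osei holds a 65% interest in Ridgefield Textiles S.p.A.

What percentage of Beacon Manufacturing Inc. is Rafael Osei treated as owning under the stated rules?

Chain via Fairlane Group plc → Vantage Energy Co. (R2): 64% × 12% × 27% = 2.0736% of Beacon Manufacturing Inc.
Chain via Ridgefield Textiles S.p.A. → Copperline Shipping BV (R2): 65% × 89% × 17% = 9.8345% of Beacon Manufacturing Inc.
Aggregating (R1): 2.0736% + 9.8345% = 11.9081%.

11.9081%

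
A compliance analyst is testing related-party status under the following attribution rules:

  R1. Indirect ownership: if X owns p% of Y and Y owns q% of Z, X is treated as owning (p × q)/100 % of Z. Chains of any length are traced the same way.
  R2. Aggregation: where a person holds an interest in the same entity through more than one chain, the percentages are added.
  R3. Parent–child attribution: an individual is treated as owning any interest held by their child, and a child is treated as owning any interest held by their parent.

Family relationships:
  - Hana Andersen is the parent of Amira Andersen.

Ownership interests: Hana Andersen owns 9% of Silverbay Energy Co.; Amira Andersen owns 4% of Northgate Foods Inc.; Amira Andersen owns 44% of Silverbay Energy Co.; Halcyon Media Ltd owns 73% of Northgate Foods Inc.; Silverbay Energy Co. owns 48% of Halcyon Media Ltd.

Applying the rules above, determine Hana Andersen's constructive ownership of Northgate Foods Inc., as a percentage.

22.5712%

By parent–child attribution (R3), Hana Andersen is treated as also owning Amira Andersen's interest in Silverbay Energy Co, giving 9% + 44% = 53%.
By parent–child attribution (R3), Hana Andersen is treated as owning Amira Andersen's 4% interest in Northgate Foods Inc.
Chain via Silverbay Energy Co. → Halcyon Media Ltd (R1): 53% × 48% × 73% = 18.5712% of Northgate Foods Inc.
Direct interest in Northgate Foods Inc: 4%.
Aggregating (R2): 18.5712% + 4% = 22.5712%.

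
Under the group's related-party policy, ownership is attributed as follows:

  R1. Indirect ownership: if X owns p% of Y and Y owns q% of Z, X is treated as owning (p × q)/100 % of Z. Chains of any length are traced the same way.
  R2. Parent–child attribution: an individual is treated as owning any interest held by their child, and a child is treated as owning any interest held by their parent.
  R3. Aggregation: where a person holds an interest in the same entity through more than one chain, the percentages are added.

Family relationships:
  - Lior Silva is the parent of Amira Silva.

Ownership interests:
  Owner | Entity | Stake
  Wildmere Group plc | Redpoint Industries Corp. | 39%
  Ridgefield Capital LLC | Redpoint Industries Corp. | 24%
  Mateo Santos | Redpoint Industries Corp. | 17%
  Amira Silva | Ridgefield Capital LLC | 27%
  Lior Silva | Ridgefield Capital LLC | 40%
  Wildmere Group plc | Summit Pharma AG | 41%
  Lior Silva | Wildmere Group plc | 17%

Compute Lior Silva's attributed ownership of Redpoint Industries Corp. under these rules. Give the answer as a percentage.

By parent–child attribution (R2), Lior Silva is treated as also owning Amira Silva's interest in Ridgefield Capital LLC, giving 40% + 27% = 67%.
Chain via Ridgefield Capital LLC (R1): 67% × 24% = 16.08% of Redpoint Industries Corp.
Chain via Wildmere Group plc (R1): 17% × 39% = 6.63% of Redpoint Industries Corp.
Aggregating (R3): 16.08% + 6.63% = 22.71%.

22.71%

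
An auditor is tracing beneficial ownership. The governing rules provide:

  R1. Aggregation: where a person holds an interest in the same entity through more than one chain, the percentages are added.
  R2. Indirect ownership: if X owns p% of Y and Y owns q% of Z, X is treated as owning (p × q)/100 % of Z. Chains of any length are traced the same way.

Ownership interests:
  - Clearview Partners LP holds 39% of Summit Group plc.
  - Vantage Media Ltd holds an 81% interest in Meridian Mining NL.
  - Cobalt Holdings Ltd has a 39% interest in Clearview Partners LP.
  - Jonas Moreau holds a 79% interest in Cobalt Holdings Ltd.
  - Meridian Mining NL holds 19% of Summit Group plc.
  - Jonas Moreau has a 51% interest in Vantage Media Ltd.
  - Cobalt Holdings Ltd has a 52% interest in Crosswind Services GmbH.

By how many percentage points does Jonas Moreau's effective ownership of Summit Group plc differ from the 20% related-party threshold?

0.1352

Chain via Vantage Media Ltd → Meridian Mining NL (R2): 51% × 81% × 19% = 7.8489% of Summit Group plc.
Chain via Cobalt Holdings Ltd → Clearview Partners LP (R2): 79% × 39% × 39% = 12.0159% of Summit Group plc.
Aggregating (R1): 7.8489% + 12.0159% = 19.8648%.
19.8648% falls short of the 20% threshold by 0.1352 percentage points.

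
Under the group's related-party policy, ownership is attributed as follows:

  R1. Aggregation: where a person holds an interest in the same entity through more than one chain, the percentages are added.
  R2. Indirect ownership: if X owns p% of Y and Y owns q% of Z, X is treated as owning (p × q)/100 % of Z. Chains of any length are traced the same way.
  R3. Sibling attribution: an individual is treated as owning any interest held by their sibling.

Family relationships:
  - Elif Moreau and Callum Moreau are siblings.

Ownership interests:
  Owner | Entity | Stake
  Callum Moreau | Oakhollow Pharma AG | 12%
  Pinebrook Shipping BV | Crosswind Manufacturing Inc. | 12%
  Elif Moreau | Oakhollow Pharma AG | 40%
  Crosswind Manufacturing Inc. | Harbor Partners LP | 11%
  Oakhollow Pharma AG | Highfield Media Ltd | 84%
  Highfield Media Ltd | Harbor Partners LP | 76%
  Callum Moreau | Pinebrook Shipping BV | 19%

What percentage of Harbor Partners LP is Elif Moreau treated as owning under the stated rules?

33.4476%

By sibling attribution (R3), Elif Moreau is treated as also owning Callum Moreau's interest in Oakhollow Pharma AG, giving 40% + 12% = 52%.
By sibling attribution (R3), Elif Moreau is treated as owning Callum Moreau's 19% interest in Pinebrook Shipping BV.
Chain via Oakhollow Pharma AG → Highfield Media Ltd (R2): 52% × 84% × 76% = 33.1968% of Harbor Partners LP.
Chain via Pinebrook Shipping BV → Crosswind Manufacturing Inc. (R2): 19% × 12% × 11% = 0.2508% of Harbor Partners LP.
Aggregating (R1): 33.1968% + 0.2508% = 33.4476%.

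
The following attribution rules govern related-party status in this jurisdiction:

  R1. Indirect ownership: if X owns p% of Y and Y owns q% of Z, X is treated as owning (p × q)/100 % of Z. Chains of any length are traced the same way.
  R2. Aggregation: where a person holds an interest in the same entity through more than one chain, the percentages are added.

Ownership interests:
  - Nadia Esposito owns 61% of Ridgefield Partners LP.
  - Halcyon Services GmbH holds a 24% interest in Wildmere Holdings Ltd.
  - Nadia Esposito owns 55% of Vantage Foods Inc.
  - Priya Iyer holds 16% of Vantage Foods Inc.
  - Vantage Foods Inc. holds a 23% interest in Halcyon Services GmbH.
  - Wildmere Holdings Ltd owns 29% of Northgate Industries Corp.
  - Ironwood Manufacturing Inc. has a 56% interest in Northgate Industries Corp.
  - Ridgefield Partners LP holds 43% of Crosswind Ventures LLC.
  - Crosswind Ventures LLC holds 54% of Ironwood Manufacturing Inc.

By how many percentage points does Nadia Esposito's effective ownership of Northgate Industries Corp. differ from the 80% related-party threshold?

71.187608

Chain via Ridgefield Partners LP → Crosswind Ventures LLC → Ironwood Manufacturing Inc. (R1): 61% × 43% × 54% × 56% = 7.931952% of Northgate Industries Corp.
Chain via Vantage Foods Inc. → Halcyon Services GmbH → Wildmere Holdings Ltd (R1): 55% × 23% × 24% × 29% = 0.88044% of Northgate Industries Corp.
Aggregating (R2): 7.931952% + 0.88044% = 8.812392%.
8.812392% falls short of the 80% threshold by 71.187608 percentage points.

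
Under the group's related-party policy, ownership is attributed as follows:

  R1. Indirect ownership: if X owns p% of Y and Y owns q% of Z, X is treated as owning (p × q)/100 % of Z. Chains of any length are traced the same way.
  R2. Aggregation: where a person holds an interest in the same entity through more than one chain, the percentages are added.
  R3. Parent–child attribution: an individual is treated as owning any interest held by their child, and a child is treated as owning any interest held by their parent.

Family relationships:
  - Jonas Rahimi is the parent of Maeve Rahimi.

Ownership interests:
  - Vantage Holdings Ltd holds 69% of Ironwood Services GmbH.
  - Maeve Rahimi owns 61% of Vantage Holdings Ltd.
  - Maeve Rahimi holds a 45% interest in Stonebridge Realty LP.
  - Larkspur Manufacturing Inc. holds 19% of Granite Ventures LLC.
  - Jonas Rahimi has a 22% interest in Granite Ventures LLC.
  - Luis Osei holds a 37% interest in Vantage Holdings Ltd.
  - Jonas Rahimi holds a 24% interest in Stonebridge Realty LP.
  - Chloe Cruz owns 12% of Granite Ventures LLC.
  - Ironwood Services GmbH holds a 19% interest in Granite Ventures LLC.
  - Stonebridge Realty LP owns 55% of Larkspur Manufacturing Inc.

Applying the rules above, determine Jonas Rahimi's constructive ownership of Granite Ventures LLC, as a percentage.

By parent–child attribution (R3), Jonas Rahimi is treated as also owning Maeve Rahimi's interest in Stonebridge Realty LP, giving 24% + 45% = 69%.
By parent–child attribution (R3), Jonas Rahimi is treated as owning Maeve Rahimi's 61% interest in Vantage Holdings Ltd.
Chain via Stonebridge Realty LP → Larkspur Manufacturing Inc. (R1): 69% × 55% × 19% = 7.2105% of Granite Ventures LLC.
Direct interest in Granite Ventures LLC: 22%.
Chain via Vantage Holdings Ltd → Ironwood Services GmbH (R1): 61% × 69% × 19% = 7.9971% of Granite Ventures LLC.
Aggregating (R2): 7.2105% + 22% + 7.9971% = 37.2076%.

37.2076%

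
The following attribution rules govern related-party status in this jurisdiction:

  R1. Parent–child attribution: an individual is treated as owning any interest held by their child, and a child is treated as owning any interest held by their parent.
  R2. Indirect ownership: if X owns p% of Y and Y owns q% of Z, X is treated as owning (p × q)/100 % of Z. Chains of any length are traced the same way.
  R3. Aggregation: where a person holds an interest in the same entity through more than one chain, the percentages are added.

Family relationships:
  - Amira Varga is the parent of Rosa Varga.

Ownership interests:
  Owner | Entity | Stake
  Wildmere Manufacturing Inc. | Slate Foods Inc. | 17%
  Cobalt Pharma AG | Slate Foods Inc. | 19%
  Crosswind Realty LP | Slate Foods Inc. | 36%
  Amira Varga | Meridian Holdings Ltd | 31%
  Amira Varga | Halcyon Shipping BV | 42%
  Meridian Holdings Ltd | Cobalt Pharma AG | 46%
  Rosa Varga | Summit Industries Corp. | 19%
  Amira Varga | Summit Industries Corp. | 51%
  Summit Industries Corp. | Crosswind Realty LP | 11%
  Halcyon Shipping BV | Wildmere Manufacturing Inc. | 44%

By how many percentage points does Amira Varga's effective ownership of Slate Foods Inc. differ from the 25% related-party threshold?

16.377

By parent–child attribution (R1), Amira Varga is treated as also owning Rosa Varga's interest in Summit Industries Corp, giving 51% + 19% = 70%.
Chain via Summit Industries Corp. → Crosswind Realty LP (R2): 70% × 11% × 36% = 2.772% of Slate Foods Inc.
Chain via Meridian Holdings Ltd → Cobalt Pharma AG (R2): 31% × 46% × 19% = 2.7094% of Slate Foods Inc.
Chain via Halcyon Shipping BV → Wildmere Manufacturing Inc. (R2): 42% × 44% × 17% = 3.1416% of Slate Foods Inc.
Aggregating (R3): 2.772% + 2.7094% + 3.1416% = 8.623%.
8.623% falls short of the 25% threshold by 16.377 percentage points.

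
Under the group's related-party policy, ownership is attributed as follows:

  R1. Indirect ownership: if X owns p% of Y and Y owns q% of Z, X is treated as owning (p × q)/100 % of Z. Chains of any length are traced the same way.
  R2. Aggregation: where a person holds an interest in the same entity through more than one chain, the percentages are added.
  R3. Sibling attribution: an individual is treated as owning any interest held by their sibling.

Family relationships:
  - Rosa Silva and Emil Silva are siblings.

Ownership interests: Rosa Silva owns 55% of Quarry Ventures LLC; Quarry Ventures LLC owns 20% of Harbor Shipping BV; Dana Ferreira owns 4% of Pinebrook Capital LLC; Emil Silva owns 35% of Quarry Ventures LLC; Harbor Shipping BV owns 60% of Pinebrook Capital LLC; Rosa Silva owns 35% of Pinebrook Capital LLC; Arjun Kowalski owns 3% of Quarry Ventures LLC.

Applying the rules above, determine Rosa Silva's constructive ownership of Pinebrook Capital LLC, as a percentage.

45.8%

By sibling attribution (R3), Rosa Silva is treated as also owning Emil Silva's interest in Quarry Ventures LLC, giving 55% + 35% = 90%.
Chain via Quarry Ventures LLC → Harbor Shipping BV (R1): 90% × 20% × 60% = 10.8% of Pinebrook Capital LLC.
Direct interest in Pinebrook Capital LLC: 35%.
Aggregating (R2): 10.8% + 35% = 45.8%.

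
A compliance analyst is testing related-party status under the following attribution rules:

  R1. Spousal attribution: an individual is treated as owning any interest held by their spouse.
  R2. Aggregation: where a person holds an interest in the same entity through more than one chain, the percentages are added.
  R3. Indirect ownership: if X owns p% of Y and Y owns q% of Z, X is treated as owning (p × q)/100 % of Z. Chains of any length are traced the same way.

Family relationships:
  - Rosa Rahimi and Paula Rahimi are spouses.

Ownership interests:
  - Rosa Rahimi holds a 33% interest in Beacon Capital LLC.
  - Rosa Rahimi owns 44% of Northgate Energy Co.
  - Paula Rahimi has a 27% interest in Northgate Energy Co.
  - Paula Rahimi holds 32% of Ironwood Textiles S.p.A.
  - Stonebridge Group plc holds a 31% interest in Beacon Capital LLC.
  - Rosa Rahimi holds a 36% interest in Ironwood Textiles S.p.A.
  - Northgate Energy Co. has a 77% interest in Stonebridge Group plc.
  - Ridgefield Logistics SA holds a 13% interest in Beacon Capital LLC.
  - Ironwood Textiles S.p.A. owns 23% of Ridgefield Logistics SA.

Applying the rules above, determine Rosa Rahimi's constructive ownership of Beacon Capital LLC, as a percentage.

By spousal attribution (R1), Rosa Rahimi is treated as also owning Paula Rahimi's interest in Ironwood Textiles S.p.A, giving 36% + 32% = 68%.
By spousal attribution (R1), Rosa Rahimi is treated as also owning Paula Rahimi's interest in Northgate Energy Co, giving 44% + 27% = 71%.
Chain via Ironwood Textiles S.p.A. → Ridgefield Logistics SA (R3): 68% × 23% × 13% = 2.0332% of Beacon Capital LLC.
Chain via Northgate Energy Co. → Stonebridge Group plc (R3): 71% × 77% × 31% = 16.9477% of Beacon Capital LLC.
Direct interest in Beacon Capital LLC: 33%.
Aggregating (R2): 2.0332% + 16.9477% + 33% = 51.9809%.

51.9809%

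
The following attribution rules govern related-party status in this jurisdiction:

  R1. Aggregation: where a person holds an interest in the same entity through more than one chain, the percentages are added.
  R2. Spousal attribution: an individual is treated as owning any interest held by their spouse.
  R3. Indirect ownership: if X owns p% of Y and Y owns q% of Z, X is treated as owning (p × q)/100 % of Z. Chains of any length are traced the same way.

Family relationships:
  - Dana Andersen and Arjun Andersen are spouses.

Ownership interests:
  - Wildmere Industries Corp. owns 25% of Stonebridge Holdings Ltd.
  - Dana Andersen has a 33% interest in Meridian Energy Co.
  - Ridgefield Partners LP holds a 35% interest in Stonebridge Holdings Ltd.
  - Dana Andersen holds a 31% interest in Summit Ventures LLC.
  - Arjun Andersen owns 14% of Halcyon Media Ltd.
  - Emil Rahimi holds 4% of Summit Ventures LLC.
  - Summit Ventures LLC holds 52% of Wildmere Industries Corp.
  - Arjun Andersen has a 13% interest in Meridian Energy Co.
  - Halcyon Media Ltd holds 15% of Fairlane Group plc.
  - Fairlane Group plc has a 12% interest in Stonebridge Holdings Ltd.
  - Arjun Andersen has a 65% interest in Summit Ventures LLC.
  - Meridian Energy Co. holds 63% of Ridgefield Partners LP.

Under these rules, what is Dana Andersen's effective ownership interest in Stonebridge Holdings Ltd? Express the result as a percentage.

22.875%

By spousal attribution (R2), Dana Andersen is treated as also owning Arjun Andersen's interest in Meridian Energy Co, giving 33% + 13% = 46%.
By spousal attribution (R2), Dana Andersen is treated as also owning Arjun Andersen's interest in Summit Ventures LLC, giving 31% + 65% = 96%.
By spousal attribution (R2), Dana Andersen is treated as owning Arjun Andersen's 14% interest in Halcyon Media Ltd.
Chain via Meridian Energy Co. → Ridgefield Partners LP (R3): 46% × 63% × 35% = 10.143% of Stonebridge Holdings Ltd.
Chain via Summit Ventures LLC → Wildmere Industries Corp. (R3): 96% × 52% × 25% = 12.48% of Stonebridge Holdings Ltd.
Chain via Halcyon Media Ltd → Fairlane Group plc (R3): 14% × 15% × 12% = 0.252% of Stonebridge Holdings Ltd.
Aggregating (R1): 10.143% + 12.48% + 0.252% = 22.875%.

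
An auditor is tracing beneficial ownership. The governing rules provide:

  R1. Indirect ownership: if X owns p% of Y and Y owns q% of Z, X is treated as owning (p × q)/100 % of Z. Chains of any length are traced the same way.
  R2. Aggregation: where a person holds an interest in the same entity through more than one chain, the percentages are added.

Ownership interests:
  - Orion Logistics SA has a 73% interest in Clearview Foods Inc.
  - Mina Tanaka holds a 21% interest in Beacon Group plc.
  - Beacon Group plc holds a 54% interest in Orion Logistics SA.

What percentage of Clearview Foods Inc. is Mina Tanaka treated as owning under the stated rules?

Chain via Beacon Group plc → Orion Logistics SA (R1): 21% × 54% × 73% = 8.2782% of Clearview Foods Inc.

8.2782%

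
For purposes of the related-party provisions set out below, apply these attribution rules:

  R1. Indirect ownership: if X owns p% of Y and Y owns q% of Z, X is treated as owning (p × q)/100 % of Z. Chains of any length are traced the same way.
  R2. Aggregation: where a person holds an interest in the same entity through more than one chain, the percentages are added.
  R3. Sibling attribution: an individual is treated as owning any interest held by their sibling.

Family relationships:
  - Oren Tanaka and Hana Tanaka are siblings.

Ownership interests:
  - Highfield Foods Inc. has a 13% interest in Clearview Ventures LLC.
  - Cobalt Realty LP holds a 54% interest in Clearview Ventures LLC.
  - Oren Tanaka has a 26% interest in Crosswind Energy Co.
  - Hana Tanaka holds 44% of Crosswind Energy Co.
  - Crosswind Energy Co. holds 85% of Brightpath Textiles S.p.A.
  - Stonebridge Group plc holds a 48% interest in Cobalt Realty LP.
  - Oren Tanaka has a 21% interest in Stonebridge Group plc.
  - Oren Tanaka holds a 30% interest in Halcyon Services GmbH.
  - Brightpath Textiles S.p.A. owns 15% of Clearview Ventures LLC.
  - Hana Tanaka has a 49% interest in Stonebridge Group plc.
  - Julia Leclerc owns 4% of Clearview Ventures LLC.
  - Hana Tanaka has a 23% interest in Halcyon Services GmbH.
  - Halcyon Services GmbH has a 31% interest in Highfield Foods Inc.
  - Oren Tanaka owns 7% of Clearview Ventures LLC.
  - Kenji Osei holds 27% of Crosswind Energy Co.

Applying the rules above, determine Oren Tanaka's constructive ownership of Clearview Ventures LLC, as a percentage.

By sibling attribution (R3), Oren Tanaka is treated as also owning Hana Tanaka's interest in Halcyon Services GmbH, giving 30% + 23% = 53%.
By sibling attribution (R3), Oren Tanaka is treated as also owning Hana Tanaka's interest in Crosswind Energy Co, giving 26% + 44% = 70%.
By sibling attribution (R3), Oren Tanaka is treated as also owning Hana Tanaka's interest in Stonebridge Group plc, giving 21% + 49% = 70%.
Chain via Halcyon Services GmbH → Highfield Foods Inc. (R1): 53% × 31% × 13% = 2.1359% of Clearview Ventures LLC.
Chain via Crosswind Energy Co. → Brightpath Textiles S.p.A. (R1): 70% × 85% × 15% = 8.925% of Clearview Ventures LLC.
Chain via Stonebridge Group plc → Cobalt Realty LP (R1): 70% × 48% × 54% = 18.144% of Clearview Ventures LLC.
Direct interest in Clearview Ventures LLC: 7%.
Aggregating (R2): 2.1359% + 8.925% + 18.144% + 7% = 36.2049%.

36.2049%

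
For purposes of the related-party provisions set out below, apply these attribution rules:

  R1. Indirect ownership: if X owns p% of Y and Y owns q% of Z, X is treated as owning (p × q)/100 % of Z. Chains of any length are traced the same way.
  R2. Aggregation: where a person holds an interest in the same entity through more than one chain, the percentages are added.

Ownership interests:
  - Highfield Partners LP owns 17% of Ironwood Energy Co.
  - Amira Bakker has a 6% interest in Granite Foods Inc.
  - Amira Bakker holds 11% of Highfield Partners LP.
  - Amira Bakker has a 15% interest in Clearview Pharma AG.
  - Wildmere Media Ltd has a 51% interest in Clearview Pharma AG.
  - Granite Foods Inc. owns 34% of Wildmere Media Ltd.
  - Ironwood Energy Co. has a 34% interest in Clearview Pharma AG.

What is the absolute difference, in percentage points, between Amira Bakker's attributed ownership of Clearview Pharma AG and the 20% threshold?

Chain via Highfield Partners LP → Ironwood Energy Co. (R1): 11% × 17% × 34% = 0.6358% of Clearview Pharma AG.
Chain via Granite Foods Inc. → Wildmere Media Ltd (R1): 6% × 34% × 51% = 1.0404% of Clearview Pharma AG.
Direct interest in Clearview Pharma AG: 15%.
Aggregating (R2): 0.6358% + 1.0404% + 15% = 16.6762%.
16.6762% falls short of the 20% threshold by 3.3238 percentage points.

3.3238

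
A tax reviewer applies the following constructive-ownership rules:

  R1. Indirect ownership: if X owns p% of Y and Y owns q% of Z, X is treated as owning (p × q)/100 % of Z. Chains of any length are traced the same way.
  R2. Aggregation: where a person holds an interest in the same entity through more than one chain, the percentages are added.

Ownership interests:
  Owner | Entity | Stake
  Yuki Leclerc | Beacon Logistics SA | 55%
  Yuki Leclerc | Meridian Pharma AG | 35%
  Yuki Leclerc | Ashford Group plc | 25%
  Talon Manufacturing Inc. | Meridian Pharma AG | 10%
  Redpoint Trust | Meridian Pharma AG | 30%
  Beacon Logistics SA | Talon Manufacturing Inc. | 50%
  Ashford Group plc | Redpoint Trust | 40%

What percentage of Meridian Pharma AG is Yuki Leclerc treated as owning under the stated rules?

40.75%

Chain via Ashford Group plc → Redpoint Trust (R1): 25% × 40% × 30% = 3% of Meridian Pharma AG.
Chain via Beacon Logistics SA → Talon Manufacturing Inc. (R1): 55% × 50% × 10% = 2.75% of Meridian Pharma AG.
Direct interest in Meridian Pharma AG: 35%.
Aggregating (R2): 3% + 2.75% + 35% = 40.75%.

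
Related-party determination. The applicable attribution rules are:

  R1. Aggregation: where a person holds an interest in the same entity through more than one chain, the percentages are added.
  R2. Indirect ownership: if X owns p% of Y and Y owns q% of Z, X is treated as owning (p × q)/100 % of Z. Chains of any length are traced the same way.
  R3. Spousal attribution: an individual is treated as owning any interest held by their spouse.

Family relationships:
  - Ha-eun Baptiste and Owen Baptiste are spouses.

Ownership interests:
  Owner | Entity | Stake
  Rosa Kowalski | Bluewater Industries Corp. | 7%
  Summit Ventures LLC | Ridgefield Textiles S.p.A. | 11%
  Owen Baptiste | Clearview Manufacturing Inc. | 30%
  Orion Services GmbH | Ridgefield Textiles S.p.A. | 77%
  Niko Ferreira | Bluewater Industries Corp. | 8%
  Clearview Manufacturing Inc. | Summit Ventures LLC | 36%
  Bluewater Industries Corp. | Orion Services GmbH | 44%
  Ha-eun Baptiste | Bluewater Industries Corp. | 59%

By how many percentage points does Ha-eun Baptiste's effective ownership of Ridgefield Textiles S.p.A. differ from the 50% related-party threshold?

28.8228

By spousal attribution (R3), Ha-eun Baptiste is treated as owning Owen Baptiste's 30% interest in Clearview Manufacturing Inc.
Chain via Bluewater Industries Corp. → Orion Services GmbH (R2): 59% × 44% × 77% = 19.9892% of Ridgefield Textiles S.p.A.
Chain via Clearview Manufacturing Inc. → Summit Ventures LLC (R2): 30% × 36% × 11% = 1.188% of Ridgefield Textiles S.p.A.
Aggregating (R1): 19.9892% + 1.188% = 21.1772%.
21.1772% falls short of the 50% threshold by 28.8228 percentage points.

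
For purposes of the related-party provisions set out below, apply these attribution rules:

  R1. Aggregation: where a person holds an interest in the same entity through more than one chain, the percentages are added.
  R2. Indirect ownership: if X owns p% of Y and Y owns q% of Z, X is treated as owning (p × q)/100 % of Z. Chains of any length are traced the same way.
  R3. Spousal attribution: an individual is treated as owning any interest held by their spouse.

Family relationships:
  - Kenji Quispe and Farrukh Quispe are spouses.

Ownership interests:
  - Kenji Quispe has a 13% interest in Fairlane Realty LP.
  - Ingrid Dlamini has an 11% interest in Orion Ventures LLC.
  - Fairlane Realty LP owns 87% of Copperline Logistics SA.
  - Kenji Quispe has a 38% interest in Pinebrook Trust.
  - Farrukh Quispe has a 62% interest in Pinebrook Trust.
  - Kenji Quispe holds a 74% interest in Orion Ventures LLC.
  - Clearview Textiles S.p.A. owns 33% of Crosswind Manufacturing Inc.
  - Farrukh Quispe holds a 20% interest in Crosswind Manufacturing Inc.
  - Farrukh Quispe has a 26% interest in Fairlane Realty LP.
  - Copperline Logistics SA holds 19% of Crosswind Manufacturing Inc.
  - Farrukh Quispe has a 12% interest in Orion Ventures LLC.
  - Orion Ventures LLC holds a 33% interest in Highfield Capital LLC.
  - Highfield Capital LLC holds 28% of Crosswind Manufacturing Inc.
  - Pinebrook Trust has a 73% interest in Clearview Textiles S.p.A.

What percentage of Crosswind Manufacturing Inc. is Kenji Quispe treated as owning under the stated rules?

By spousal attribution (R3), Kenji Quispe is treated as also owning Farrukh Quispe's interest in Orion Ventures LLC, giving 74% + 12% = 86%.
By spousal attribution (R3), Kenji Quispe is treated as also owning Farrukh Quispe's interest in Pinebrook Trust, giving 38% + 62% = 100%.
By spousal attribution (R3), Kenji Quispe is treated as also owning Farrukh Quispe's interest in Fairlane Realty LP, giving 13% + 26% = 39%.
By spousal attribution (R3), Kenji Quispe is treated as owning Farrukh Quispe's 20% interest in Crosswind Manufacturing Inc.
Chain via Orion Ventures LLC → Highfield Capital LLC (R2): 86% × 33% × 28% = 7.9464% of Crosswind Manufacturing Inc.
Chain via Pinebrook Trust → Clearview Textiles S.p.A. (R2): 100% × 73% × 33% = 24.09% of Crosswind Manufacturing Inc.
Chain via Fairlane Realty LP → Copperline Logistics SA (R2): 39% × 87% × 19% = 6.4467% of Crosswind Manufacturing Inc.
Direct interest in Crosswind Manufacturing Inc: 20%.
Aggregating (R1): 7.9464% + 24.09% + 6.4467% + 20% = 58.4831%.

58.4831%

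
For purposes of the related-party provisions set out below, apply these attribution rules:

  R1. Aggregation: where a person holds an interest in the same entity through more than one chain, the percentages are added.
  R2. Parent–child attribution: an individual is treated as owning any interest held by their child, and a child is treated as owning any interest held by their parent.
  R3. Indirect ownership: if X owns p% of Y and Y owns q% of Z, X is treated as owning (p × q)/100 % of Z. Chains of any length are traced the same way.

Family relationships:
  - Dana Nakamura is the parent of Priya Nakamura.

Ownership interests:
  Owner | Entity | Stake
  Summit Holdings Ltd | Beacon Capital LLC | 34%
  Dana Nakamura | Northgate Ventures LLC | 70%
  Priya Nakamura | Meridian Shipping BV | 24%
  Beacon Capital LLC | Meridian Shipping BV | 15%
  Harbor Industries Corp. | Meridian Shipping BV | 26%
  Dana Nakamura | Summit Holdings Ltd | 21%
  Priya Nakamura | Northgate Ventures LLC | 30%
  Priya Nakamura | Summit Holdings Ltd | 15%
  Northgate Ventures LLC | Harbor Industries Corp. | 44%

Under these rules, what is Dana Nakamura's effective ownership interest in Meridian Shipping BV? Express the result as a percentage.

37.276%

By parent–child attribution (R2), Dana Nakamura is treated as also owning Priya Nakamura's interest in Summit Holdings Ltd, giving 21% + 15% = 36%.
By parent–child attribution (R2), Dana Nakamura is treated as also owning Priya Nakamura's interest in Northgate Ventures LLC, giving 70% + 30% = 100%.
By parent–child attribution (R2), Dana Nakamura is treated as owning Priya Nakamura's 24% interest in Meridian Shipping BV.
Chain via Summit Holdings Ltd → Beacon Capital LLC (R3): 36% × 34% × 15% = 1.836% of Meridian Shipping BV.
Chain via Northgate Ventures LLC → Harbor Industries Corp. (R3): 100% × 44% × 26% = 11.44% of Meridian Shipping BV.
Direct interest in Meridian Shipping BV: 24%.
Aggregating (R1): 1.836% + 11.44% + 24% = 37.276%.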